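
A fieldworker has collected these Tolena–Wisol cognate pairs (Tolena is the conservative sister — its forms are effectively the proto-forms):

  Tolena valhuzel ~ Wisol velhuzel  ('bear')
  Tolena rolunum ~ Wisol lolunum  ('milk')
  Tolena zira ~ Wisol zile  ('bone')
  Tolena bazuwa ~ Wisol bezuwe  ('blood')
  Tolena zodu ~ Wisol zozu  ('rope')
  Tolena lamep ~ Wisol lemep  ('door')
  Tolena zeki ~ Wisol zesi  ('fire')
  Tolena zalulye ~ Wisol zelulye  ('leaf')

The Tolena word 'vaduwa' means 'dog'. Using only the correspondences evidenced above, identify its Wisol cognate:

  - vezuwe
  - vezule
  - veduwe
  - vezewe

vezuwe

valhuzel ~ velhuzel, bazuwa ~ bezuwe — Tolena a corresponds to Wisol e after a consonant, before a consonant other than r, m, n, p, b, f, v.
zodu ~ zozu — Tolena d corresponds to Wisol z between vowels (before a back vowel).
zira ~ zile, bazuwa ~ bezuwe — Tolena a corresponds to Wisol e word-finally.
Applying these to Tolena 'vaduwa':
  vaduwa → veduwa   (a→e after a consonant, before a consonant other than r, m, n, p, b, f, v)
  veduwa → vezuwa   (d→z between vowels (before a back vowel))
  vezuwa → vezuwe   (a→e word-finally)
So the Wisol cognate is 'vezuwe'.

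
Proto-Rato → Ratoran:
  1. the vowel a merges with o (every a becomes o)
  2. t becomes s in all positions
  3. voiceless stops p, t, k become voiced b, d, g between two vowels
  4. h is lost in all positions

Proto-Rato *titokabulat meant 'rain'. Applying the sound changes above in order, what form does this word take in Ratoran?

sisogobulos

Ratoran: *titokabulat > titokobulot > sisokobulos > sisogobulos  (by vowel merger, unconditioned shift, intervocalic voicing)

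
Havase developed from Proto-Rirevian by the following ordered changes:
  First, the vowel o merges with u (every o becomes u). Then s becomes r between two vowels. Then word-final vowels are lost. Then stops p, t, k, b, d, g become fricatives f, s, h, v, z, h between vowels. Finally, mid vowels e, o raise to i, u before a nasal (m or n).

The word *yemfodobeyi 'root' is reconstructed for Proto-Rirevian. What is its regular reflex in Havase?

yimfuzuvey

Havase: start from *yemfodobeyi.
  rule 1 (vowel merger): yemfodobeyi → yemfudubeyi
  rule 2: no change — yemfudubeyi
  rule 3 (apocope): yemfudubeyi → yemfudubey
  rule 4 (intervocalic lenition): yemfudubey → yemfuzuvey
  rule 5 (pre-nasal raising): yemfuzuvey → yimfuzuvey
  ⇒ Havase yimfuzuvey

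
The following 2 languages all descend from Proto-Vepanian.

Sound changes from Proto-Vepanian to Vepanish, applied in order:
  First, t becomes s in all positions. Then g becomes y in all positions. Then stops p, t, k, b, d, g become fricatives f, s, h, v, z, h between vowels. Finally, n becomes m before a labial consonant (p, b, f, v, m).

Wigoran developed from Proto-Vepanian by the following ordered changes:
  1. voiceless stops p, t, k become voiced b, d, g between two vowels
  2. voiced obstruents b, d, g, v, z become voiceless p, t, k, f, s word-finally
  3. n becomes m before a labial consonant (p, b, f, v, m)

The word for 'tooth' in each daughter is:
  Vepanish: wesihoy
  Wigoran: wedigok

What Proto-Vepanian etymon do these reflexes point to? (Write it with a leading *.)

*wetikog

Position 5: Vepanish has h, Wigoran has g. Taking the neighbouring segments as reconstructed: Vepanish h could go back to *k or *h; Wigoran g could go back to *k or *g — the one source consistent with every daughter is *k.
Position 3: Vepanish has s, Wigoran has d. Taking the neighbouring segments as reconstructed: Vepanish s could go back to *t or *s; Wigoran d could go back to *t or *d — the one source consistent with every daughter is *t.
Continuing position by position gives *wetikog; check it forward:
Vepanish: *wetikog > wesikog > wesikoy > wesihoy  (by unconditioned shift, unconditioned shift, intervocalic lenition)
Wigoran: *wetikog
  wetikog → wedigog   [intervocalic voicing]
  wedigog → wedigok   [final devoicing]
  wedigok (rule 3 does not apply)
  giving Wigoran wedigok.
Only *wetikog yields all of Vepanish wesihoy, Wigoran wedigok.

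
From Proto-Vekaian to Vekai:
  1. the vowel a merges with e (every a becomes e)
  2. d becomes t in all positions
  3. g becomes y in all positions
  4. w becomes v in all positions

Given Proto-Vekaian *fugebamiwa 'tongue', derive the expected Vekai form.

Vekai: *fugebamiwa
  fugebamiwa → fugebemiwe   [vowel merger]
  fugebemiwe (rule 2 does not apply)
  fugebemiwe → fuyebemiwe   [unconditioned shift]
  fuyebemiwe → fuyebemive   [unconditioned shift]
  giving Vekai fuyebemive.

fuyebemive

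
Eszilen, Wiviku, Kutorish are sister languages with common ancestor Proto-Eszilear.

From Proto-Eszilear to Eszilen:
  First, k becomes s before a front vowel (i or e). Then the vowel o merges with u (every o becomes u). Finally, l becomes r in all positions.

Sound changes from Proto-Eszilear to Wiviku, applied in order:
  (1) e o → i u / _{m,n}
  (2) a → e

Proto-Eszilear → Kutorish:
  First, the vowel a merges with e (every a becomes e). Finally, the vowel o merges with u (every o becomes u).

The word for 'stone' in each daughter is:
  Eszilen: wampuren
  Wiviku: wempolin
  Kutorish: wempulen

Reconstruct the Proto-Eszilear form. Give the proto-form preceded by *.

Position 7: Eszilen has e, Wiviku has i, Kutorish has e. Eszilen preserves e here (none of its changes turn any other segment into e), so the proto-segment is *e.
Position 2: Eszilen has a, Wiviku has e, Kutorish has e. Eszilen preserves a here (none of its changes turn any other segment into a), so the proto-segment is *a.
This points to *wampolen. Verify forward in each daughter:
Eszilen: *wampolen
  wampolen (rule 1 does not apply)
  wampolen → wampulen   [vowel merger]
  wampulen → wampuren   [unconditioned shift]
  giving Eszilen wampuren.
Wiviku: start from *wampolen.
  rule 1 (pre-nasal raising): wampolen → wampolin
  rule 2 (vowel merger): wampolin → wempolin
  ⇒ Wiviku wempolin
Kutorish: start from *wampolen.
  rule 1 (vowel merger): wampolen → wempolen
  rule 2 (vowel merger): wempolen → wempulen
  ⇒ Kutorish wempulen
Only *wampolen yields all of Eszilen wampuren, Wiviku wempolin, Kutorish wempulen.

*wampolen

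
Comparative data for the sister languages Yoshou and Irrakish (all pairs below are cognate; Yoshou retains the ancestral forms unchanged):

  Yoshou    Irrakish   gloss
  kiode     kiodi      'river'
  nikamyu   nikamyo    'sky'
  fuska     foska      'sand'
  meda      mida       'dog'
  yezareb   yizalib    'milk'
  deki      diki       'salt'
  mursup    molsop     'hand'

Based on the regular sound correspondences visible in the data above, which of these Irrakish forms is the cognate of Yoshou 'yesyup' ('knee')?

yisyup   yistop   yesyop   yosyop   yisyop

yisyop

meda ~ mida, yezareb ~ yizalib — Yoshou e corresponds to Irrakish i after a consonant, before a consonant other than r, m, n, p, b, f, v.
mursup ~ molsop — Yoshou u corresponds to Irrakish o after a consonant, before a labial obstruent.
Applying these to Yoshou 'yesyup':
  yesyup → yisyup   (e→i after a consonant, before a consonant other than r, m, n, p, b, f, v)
  yisyup → yisyop   (u→o after a consonant, before a labial obstruent)
So the Irrakish cognate is 'yisyop'.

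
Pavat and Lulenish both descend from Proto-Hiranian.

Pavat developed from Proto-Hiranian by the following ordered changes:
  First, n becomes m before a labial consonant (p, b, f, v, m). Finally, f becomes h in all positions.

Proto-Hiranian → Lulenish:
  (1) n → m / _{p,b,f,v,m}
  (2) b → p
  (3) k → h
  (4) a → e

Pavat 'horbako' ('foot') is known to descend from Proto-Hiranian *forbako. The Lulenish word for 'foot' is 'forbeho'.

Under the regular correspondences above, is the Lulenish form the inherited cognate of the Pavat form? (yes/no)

Derive the expected Lulenish reflex of *forbako:
Lulenish: *forbako > forpako > forpaho > forpeho  (by unconditioned shift, unconditioned shift, vowel merger)
The regular Lulenish reflex would be 'forpeho', but the attested form is 'forbeho'. The correspondence is irregular, so they are not cognates (the Lulenish form has a different source).

no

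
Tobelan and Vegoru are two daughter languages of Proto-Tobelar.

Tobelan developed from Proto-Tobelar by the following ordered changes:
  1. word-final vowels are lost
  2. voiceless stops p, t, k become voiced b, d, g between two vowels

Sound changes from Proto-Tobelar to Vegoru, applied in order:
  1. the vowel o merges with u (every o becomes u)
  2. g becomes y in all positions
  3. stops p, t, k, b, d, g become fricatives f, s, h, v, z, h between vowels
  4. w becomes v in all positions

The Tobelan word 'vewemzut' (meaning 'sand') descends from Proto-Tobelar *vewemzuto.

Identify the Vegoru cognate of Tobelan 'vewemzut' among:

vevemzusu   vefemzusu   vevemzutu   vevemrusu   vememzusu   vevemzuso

vevemzusu

Vegoru: start from *vewemzuto.
  rule 1 (vowel merger): vewemzuto → vewemzutu
  rule 2: no change — vewemzutu
  rule 3 (intervocalic lenition): vewemzutu → vewemzusu
  rule 4 (unconditioned shift): vewemzusu → vevemzusu
  ⇒ Vegoru vevemzusu
The other candidates each miss or misapply at least one Vegoru change.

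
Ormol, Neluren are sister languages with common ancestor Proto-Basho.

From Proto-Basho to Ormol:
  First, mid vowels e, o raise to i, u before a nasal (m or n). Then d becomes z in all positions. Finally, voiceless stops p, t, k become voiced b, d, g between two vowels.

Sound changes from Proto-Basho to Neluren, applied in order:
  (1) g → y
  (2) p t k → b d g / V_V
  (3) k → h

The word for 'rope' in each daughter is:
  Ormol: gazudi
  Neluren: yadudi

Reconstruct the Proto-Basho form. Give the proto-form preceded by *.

*gaduti

Position 3: Ormol has z, Neluren has d. Taking the neighbouring segments as reconstructed: Ormol z could go back to *d or *z; Neluren d could go back to *t or *d — the one source consistent with every daughter is *d.
Position 1: Ormol has g, Neluren has y. Taking the neighbouring segments as reconstructed: Ormol g can only go back to *g; Neluren y could go back to *g or *y — the one source consistent with every daughter is *g.
Position 5: Ormol has d, Neluren has d. In Ormol, d can only continue *t, so the proto-segment is *t.
Continuing position by position gives *gaduti; check it forward:
Ormol: *gaduti
  gaduti (rule 1 does not apply)
  gaduti → gazuti   [unconditioned shift]
  gazuti → gazudi   [intervocalic voicing]
  giving Ormol gazudi.
Neluren: *gaduti
  gaduti → yaduti   [unconditioned shift]
  yaduti → yadudi   [intervocalic voicing]
  yadudi (rule 3 does not apply)
  giving Neluren yadudi.
No other proto-form is consistent with every reflex, so the reconstruction is *gaduti.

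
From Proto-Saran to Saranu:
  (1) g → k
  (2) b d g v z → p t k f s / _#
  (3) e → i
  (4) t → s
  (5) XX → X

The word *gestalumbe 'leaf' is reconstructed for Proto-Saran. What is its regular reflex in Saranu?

kisalumbi

Saranu: *gestalumbe
  gestalumbe → kestalumbe   [unconditioned shift]
  kestalumbe (rule 2 does not apply)
  kestalumbe → kistalumbi   [vowel merger]
  kistalumbi → kissalumbi   [unconditioned shift]
  kissalumbi → kisalumbi   [degemination]
  giving Saranu kisalumbi.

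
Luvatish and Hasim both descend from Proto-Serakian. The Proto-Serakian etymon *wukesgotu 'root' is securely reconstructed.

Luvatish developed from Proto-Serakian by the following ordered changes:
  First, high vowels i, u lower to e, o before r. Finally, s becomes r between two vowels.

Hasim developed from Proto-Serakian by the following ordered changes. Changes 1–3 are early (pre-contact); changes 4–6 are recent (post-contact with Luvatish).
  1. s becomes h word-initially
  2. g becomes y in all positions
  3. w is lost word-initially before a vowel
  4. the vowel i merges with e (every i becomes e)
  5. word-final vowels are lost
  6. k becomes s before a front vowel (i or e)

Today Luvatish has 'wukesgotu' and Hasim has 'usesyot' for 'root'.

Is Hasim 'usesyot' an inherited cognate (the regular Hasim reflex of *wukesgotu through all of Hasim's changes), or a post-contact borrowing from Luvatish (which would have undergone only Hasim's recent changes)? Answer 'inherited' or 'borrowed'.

inherited

If inherited, *wukesgotu would pass through all of Hasim's changes:
Hasim: start from *wukesgotu.
  rule 1: no change — wukesgotu
  rule 2 (unconditioned shift): wukesgotu → wukesyotu
  rule 3 (glide loss): wukesyotu → ukesyotu
  rule 4: no change — ukesyotu
  rule 5 (apocope): ukesyotu → ukesyot
  rule 6 (palatalisation): ukesyot → usesyot
  ⇒ Hasim usesyot
If borrowed from Luvatish 'wukesgotu' after the early changes, it would undergo only the recent ones:
  rule 4 (vowel merger): no change (wukesgotu)
  rule 5 (apocope): wukesgotu → wukesgot
  rule 6 (palatalisation): wukesgot → wusesgot
  ⇒ as a loan: wusesgot
Hasim 'usesyot' matches the inherited outcome exactly, so it is an inherited cognate, not a loan.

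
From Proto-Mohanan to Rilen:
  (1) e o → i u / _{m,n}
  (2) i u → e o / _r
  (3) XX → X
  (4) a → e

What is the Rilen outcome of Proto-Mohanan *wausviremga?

Rilen: *wausviremga > wausvirimga > wausverimga > weusverimge  (by pre-nasal raising, pre-rhotic lowering, vowel merger)

weusverimge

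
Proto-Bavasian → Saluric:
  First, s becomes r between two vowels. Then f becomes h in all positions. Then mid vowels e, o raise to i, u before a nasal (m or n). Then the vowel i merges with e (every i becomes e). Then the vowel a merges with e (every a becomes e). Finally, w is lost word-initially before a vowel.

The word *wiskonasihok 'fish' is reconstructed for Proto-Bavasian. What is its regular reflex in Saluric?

eskunerehok

Saluric: start from *wiskonasihok.
  rule 1 (rhotacism): wiskonasihok → wiskonarihok
  rule 2: no change — wiskonarihok
  rule 3 (pre-nasal raising): wiskonarihok → wiskunarihok
  rule 4 (vowel merger): wiskunarihok → weskunarehok
  rule 5 (vowel merger): weskunarehok → weskunerehok
  rule 6 (glide loss): weskunerehok → eskunerehok
  ⇒ Saluric eskunerehok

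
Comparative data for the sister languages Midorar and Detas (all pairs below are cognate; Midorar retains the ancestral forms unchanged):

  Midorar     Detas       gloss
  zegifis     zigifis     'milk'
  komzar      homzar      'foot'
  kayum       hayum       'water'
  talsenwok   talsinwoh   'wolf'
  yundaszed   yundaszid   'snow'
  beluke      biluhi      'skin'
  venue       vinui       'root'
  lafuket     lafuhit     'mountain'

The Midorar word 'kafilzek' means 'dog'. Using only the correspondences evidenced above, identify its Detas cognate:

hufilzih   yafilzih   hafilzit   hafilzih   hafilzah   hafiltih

kayum ~ hayum — Midorar k corresponds to Detas h word-initially before a back vowel.
zegifis ~ zigifis, yundaszed ~ yundaszid — Midorar e corresponds to Detas i after a consonant, before a consonant other than r, m, n, p, b, f, v.
talsenwok ~ talsinwoh — Midorar k corresponds to Detas h word-finally.
Applying these to Midorar 'kafilzek':
  kafilzek → hafilzek   (k→h word-initially before a back vowel)
  hafilzek → hafilzik   (e→i after a consonant, before a consonant other than r, m, n, p, b, f, v)
  hafilzik → hafilzih   (k→h word-finally)
So the Detas cognate is 'hafilzih'.

hafilzih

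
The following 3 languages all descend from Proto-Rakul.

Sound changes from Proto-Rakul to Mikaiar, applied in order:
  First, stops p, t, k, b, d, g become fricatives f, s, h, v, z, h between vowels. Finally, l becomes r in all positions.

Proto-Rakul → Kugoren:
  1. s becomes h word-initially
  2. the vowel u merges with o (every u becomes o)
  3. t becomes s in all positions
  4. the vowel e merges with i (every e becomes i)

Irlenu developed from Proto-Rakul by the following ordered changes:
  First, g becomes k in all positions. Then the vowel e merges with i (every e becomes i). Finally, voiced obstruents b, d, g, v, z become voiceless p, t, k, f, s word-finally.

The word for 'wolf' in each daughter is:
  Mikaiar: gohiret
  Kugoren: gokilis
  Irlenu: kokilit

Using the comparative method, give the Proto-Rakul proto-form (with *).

Position 3: Mikaiar has h, Kugoren has k, Irlenu has k. Kugoren preserves k here (none of its changes turn any other segment into k), so the proto-segment is *k.
Position 5: Mikaiar has r, Kugoren has l, Irlenu has l. Kugoren preserves l here (none of its changes turn any other segment into l), so the proto-segment is *l.
This points to *gokilet. Verify forward in each daughter:
Mikaiar: *gokilet
  gokilet → gohilet   [intervocalic lenition]
  gohilet → gohiret   [unconditioned shift]
  giving Mikaiar gohiret.
Kugoren: start from *gokilet.
  rule 1: no change — gokilet
  rule 2: no change — gokilet
  rule 3 (unconditioned shift): gokilet → gokiles
  rule 4 (vowel merger): gokiles → gokilis
  ⇒ Kugoren gokilis
Irlenu: *gokilet
  gokilet → kokilet   [unconditioned shift]
  kokilet → kokilit   [vowel merger]
  kokilit (rule 3 does not apply)
  giving Irlenu kokilit.
No other proto-form is consistent with every reflex, so the reconstruction is *gokilet.

*gokilet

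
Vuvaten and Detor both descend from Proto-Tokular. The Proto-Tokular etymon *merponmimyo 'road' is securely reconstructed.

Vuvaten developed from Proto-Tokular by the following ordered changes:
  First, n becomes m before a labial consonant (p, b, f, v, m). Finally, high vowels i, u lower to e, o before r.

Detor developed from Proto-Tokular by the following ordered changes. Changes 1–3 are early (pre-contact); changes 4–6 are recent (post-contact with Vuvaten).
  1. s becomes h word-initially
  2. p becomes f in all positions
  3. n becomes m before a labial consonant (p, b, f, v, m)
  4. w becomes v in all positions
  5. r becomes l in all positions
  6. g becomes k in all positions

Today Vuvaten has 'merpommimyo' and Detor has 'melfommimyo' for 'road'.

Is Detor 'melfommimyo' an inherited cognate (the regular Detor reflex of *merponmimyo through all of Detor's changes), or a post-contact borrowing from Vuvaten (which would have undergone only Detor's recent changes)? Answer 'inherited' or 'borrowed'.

inherited

If inherited, *merponmimyo would pass through all of Detor's changes:
Detor: *merponmimyo > merfonmimyo > merfommimyo > melfommimyo  (by unconditioned shift, nasal place assimilation, unconditioned shift)
If borrowed from Vuvaten 'merpommimyo' after the early changes, it would undergo only the recent ones:
  rule 4 (unconditioned shift): no change (merpommimyo)
  rule 5 (unconditioned shift): merpommimyo → melpommimyo
  rule 6 (unconditioned shift): no change (melpommimyo)
  ⇒ as a loan: melpommimyo
Detor 'melfommimyo' matches the inherited outcome exactly, so it is an inherited cognate, not a loan.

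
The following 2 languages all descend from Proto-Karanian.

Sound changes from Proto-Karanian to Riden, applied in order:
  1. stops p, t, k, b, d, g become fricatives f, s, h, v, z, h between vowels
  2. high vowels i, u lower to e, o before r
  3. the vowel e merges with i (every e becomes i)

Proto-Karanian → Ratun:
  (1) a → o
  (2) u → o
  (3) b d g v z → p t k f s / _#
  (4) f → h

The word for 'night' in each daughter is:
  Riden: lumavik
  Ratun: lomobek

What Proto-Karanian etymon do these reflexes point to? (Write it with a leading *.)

*lumabek

Position 2: Riden has u, Ratun has o. Riden preserves u here (none of its changes turn any other segment into u), so the proto-segment is *u.
Position 4: Riden has a, Ratun has o. Riden preserves a here (none of its changes turn any other segment into a), so the proto-segment is *a.
Verify the candidate proto-form against each daughter:
Riden: start from *lumabek.
  rule 1 (intervocalic lenition): lumabek → lumavek
  rule 2: no change — lumavek
  rule 3 (vowel merger): lumavek → lumavik
  ⇒ Riden lumavik
Ratun: *lumabek
  lumabek → lumobek   [vowel merger]
  lumobek → lomobek   [vowel merger]
  lomobek (rule 3 does not apply)
  lomobek (rule 4 does not apply)
  giving Ratun lomobek.
Only *lumabek yields all of Riden lumavik, Ratun lomobek.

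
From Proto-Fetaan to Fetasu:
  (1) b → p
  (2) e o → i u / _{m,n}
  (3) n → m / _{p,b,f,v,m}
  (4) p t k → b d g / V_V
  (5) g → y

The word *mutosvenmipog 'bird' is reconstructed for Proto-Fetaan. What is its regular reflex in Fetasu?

mudosvimmiboy

Fetasu: start from *mutosvenmipog.
  rule 1: no change — mutosvenmipog
  rule 2 (pre-nasal raising): mutosvenmipog → mutosvinmipog
  rule 3 (nasal place assimilation): mutosvinmipog → mutosvimmipog
  rule 4 (intervocalic voicing): mutosvimmipog → mudosvimmibog
  rule 5 (unconditioned shift): mudosvimmibog → mudosvimmiboy
  ⇒ Fetasu mudosvimmiboy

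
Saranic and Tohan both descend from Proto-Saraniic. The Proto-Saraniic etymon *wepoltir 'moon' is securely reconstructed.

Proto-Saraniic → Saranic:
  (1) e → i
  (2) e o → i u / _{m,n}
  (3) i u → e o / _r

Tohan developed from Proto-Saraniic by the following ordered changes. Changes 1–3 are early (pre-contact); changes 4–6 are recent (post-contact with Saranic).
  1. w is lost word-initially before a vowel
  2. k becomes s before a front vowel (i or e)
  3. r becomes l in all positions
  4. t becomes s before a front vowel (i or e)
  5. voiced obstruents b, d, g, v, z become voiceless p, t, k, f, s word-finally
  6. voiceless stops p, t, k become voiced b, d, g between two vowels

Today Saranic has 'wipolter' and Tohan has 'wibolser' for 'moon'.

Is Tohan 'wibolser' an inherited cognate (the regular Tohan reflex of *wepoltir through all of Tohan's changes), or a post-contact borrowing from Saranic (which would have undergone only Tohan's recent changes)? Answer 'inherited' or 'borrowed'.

borrowed

If inherited, *wepoltir would pass through all of Tohan's changes:
Tohan: *wepoltir
  wepoltir → epoltir   [glide loss]
  epoltir (rule 2 does not apply)
  epoltir → epoltil   [unconditioned shift]
  epoltil → epolsil   [palatalisation]
  epolsil (rule 5 does not apply)
  epolsil → ebolsil   [intervocalic voicing]
  giving Tohan ebolsil.
If borrowed from Saranic 'wipolter' after the early changes, it would undergo only the recent ones:
  rule 4 (palatalisation): wipolter → wipolser
  rule 5 (final devoicing): no change (wipolser)
  rule 6 (intervocalic voicing): wipolser → wibolser
  ⇒ as a loan: wibolser
Tohan 'wibolser' matches the loan outcome 'wibolser', not the inherited 'ebolsil' — it skipped the early Tohan changes, so it was borrowed from Saranic.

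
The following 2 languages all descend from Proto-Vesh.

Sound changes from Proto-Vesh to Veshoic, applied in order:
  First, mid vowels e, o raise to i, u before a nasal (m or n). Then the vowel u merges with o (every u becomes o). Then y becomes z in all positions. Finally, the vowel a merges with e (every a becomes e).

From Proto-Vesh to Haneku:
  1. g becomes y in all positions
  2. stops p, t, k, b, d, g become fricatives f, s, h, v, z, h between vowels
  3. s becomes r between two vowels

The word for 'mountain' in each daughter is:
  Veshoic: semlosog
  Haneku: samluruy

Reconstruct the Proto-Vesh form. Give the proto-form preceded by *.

*samlusug

Position 5: Veshoic has o, Haneku has u. Haneku preserves u here (none of its changes turn any other segment into u), so the proto-segment is *u.
Position 7: Veshoic has o, Haneku has u. Haneku preserves u here (none of its changes turn any other segment into u), so the proto-segment is *u.
Position 2: Veshoic has e, Haneku has a. Haneku preserves a here (none of its changes turn any other segment into a), so the proto-segment is *a.
This points to *samlusug. Verify forward in each daughter:
Veshoic: *samlusug
  samlusug (rule 1 does not apply)
  samlusug → samlosog   [vowel merger]
  samlosog (rule 3 does not apply)
  samlosog → semlosog   [vowel merger]
  giving Veshoic semlosog.
Haneku: start from *samlusug.
  rule 1 (unconditioned shift): samlusug → samlusuy
  rule 2: no change — samlusuy
  rule 3 (rhotacism): samlusuy → samluruy
  ⇒ Haneku samluruy
Only *samlusug yields all of Veshoic semlosog, Haneku samluruy.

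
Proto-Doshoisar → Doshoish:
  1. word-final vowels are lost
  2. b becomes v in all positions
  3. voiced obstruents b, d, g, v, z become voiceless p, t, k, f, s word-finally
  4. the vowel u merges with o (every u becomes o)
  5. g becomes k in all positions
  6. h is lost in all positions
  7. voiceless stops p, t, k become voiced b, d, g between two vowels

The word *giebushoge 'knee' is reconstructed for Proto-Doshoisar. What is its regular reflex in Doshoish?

Doshoish: *giebushoge
  giebushoge → giebushog   [apocope]
  giebushog → gievushog   [unconditioned shift]
  gievushog → gievushok   [final devoicing]
  gievushok → gievoshok   [vowel merger]
  gievoshok → kievoshok   [unconditioned shift]
  kievoshok → kievosok   [h-loss]
  kievosok (rule 7 does not apply)
  giving Doshoish kievosok.

kievosok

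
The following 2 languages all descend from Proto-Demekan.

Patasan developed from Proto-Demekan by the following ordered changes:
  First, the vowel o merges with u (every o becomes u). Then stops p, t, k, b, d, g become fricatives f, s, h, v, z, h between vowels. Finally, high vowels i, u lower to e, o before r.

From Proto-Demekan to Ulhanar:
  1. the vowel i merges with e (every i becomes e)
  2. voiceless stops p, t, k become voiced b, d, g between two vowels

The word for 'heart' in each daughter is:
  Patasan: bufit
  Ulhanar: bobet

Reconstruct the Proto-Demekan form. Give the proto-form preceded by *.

Position 4: Patasan has i, Ulhanar has e. Patasan preserves i here (none of its changes turn any other segment into i), so the proto-segment is *i.
Position 2: Patasan has u, Ulhanar has o. Ulhanar preserves o here (none of its changes turn any other segment into o), so the proto-segment is *o.
This points to *bopit. Verify forward in each daughter:
Patasan: *bopit
  bopit → bupit   [vowel merger]
  bupit → bufit   [intervocalic lenition]
  bufit (rule 3 does not apply)
  giving Patasan bufit.
Ulhanar: start from *bopit.
  rule 1 (vowel merger): bopit → bopet
  rule 2 (intervocalic voicing): bopet → bobet
  ⇒ Ulhanar bobet
No other proto-form is consistent with every reflex, so the reconstruction is *bopit.

*bopit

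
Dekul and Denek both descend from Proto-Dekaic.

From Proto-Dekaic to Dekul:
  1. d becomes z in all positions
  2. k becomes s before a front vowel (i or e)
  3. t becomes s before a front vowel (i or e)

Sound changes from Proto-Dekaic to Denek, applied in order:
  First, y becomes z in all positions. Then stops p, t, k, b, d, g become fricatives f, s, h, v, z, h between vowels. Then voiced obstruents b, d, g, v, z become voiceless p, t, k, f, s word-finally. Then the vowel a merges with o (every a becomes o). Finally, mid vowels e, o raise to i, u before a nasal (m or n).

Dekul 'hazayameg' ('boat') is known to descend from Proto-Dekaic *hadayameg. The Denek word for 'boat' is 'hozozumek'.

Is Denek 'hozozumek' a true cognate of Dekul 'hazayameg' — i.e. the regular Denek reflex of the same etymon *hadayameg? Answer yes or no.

yes

Derive the expected Denek reflex of *hadayameg:
Denek: *hadayameg > hadazameg > hazazameg > hazazamek > hozozomek > hozozumek  (by unconditioned shift, intervocalic lenition, final devoicing, vowel merger, pre-nasal raising)
Denek 'hozozumek' matches the regular reflex exactly, so the pair is cognate.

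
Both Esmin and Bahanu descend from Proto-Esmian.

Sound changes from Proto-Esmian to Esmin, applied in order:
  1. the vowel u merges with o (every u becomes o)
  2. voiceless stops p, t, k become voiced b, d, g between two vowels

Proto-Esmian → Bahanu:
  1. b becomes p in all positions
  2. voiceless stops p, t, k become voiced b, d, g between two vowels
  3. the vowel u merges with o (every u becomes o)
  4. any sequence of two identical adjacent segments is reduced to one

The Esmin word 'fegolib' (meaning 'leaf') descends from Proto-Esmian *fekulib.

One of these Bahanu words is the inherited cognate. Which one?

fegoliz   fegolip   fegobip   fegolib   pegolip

Bahanu: *fekulib > fekulip > fegulip > fegolip  (by unconditioned shift, intervocalic voicing, vowel merger)
Only 'fegolip' matches the regular Bahanu development of *fekulib.

fegolip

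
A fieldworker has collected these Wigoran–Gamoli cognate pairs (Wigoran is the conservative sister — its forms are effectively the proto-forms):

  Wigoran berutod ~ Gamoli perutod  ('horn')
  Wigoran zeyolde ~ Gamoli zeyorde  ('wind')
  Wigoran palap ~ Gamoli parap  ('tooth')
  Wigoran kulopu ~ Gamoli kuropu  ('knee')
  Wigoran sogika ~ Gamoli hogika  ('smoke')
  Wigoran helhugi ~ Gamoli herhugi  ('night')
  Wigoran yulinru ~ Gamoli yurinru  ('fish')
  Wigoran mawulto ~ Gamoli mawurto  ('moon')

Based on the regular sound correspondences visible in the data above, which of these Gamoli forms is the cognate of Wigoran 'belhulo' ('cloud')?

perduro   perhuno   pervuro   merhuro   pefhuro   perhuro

berutod ~ perutod — Wigoran b corresponds to Gamoli p word-initially before a front vowel.
zeyolde ~ zeyorde, helhugi ~ herhugi — Wigoran l corresponds to Gamoli r after a vowel, before a consonant other than r, m, n, p, b, f, v.
kulopu ~ kuropu — Wigoran l corresponds to Gamoli r between vowels (before a back vowel).
Applying these to Wigoran 'belhulo':
  belhulo → pelhulo   (b→p word-initially before a front vowel)
  pelhulo → perhulo   (l→r after a vowel, before a consonant other than r, m, n, p, b, f, v)
  perhulo → perhuro   (l→r between vowels (before a back vowel))
So the Gamoli cognate is 'perhuro'.

perhuro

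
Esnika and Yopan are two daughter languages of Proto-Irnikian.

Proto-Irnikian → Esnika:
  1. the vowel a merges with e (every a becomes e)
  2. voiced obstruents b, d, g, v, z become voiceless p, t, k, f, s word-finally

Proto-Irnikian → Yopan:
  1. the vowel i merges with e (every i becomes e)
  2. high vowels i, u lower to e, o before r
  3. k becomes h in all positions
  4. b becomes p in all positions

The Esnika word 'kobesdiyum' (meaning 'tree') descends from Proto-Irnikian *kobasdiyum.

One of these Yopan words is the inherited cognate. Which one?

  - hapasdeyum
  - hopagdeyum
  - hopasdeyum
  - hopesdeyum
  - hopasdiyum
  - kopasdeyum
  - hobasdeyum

hopasdeyum

Yopan: *kobasdiyum
  kobasdiyum → kobasdeyum   [vowel merger]
  kobasdeyum (rule 2 does not apply)
  kobasdeyum → hobasdeyum   [unconditioned shift]
  hobasdeyum → hopasdeyum   [unconditioned shift]
  giving Yopan hopasdeyum.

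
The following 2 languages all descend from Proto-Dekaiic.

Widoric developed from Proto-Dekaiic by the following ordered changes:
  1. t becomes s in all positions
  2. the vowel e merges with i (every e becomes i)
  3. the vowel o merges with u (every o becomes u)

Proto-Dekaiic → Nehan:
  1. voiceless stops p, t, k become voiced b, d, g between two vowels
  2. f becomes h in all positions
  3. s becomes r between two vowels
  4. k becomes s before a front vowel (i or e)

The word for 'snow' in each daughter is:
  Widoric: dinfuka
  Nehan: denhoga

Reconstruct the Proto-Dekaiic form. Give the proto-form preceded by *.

Position 2: Widoric has i, Nehan has e. Nehan preserves e here (none of its changes turn any other segment into e), so the proto-segment is *e.
Position 5: Widoric has u, Nehan has o. Nehan preserves o here (none of its changes turn any other segment into o), so the proto-segment is *o.
Position 4: Widoric has f, Nehan has h. Widoric preserves f here (none of its changes turn any other segment into f), so the proto-segment is *f.
Continuing position by position gives *denfoka; check it forward:
Widoric: *denfoka
  denfoka (rule 1 does not apply)
  denfoka → dinfoka   [vowel merger]
  dinfoka → dinfuka   [vowel merger]
  giving Widoric dinfuka.
Nehan: *denfoka > denfoga > denhoga  (by intervocalic voicing, unconditioned shift)
*denfoka is the unique common source.

*denfoka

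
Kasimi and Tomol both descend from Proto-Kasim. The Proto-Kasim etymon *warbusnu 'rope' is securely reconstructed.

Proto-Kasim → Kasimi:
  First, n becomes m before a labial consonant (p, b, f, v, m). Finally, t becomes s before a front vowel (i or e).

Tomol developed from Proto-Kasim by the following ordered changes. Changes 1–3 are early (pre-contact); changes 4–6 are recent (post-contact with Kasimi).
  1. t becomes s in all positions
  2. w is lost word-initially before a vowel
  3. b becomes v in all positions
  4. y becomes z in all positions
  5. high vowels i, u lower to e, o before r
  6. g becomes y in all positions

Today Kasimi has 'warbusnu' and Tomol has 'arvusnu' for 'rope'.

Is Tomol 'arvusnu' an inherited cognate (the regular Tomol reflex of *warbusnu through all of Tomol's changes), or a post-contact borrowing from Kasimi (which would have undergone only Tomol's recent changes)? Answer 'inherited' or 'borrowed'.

inherited

If inherited, *warbusnu would pass through all of Tomol's changes:
Tomol: start from *warbusnu.
  rule 1: no change — warbusnu
  rule 2 (glide loss): warbusnu → arbusnu
  rule 3 (unconditioned shift): arbusnu → arvusnu
  rule 4: no change — arvusnu
  rule 5: no change — arvusnu
  rule 6: no change — arvusnu
  ⇒ Tomol arvusnu
If borrowed from Kasimi 'warbusnu' after the early changes, it would undergo only the recent ones:
  rule 4 (unconditioned shift): no change (warbusnu)
  rule 5 (pre-rhotic lowering): no change (warbusnu)
  rule 6 (unconditioned shift): no change (warbusnu)
  ⇒ as a loan: warbusnu
Tomol 'arvusnu' matches the inherited outcome exactly, so it is an inherited cognate, not a loan.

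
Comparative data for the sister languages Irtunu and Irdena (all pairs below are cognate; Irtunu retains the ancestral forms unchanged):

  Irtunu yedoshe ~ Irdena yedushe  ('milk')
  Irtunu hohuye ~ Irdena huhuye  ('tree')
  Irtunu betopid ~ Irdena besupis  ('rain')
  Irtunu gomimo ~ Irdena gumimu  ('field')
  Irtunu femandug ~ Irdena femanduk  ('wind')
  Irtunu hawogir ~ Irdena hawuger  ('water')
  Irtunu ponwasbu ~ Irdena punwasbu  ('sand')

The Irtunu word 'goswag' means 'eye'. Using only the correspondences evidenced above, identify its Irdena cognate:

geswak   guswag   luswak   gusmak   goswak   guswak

yedoshe ~ yedushe, hohuye ~ huhuye — Irtunu o corresponds to Irdena u after a consonant, before a consonant other than r, m, n, p, b, f, v.
femandug ~ femanduk — Irtunu g corresponds to Irdena k word-finally.
Applying these to Irtunu 'goswag':
  goswag → guswag   (o→u after a consonant, before a consonant other than r, m, n, p, b, f, v)
  guswag → guswak   (g→k word-finally)
So the Irdena cognate is 'guswak'.

guswak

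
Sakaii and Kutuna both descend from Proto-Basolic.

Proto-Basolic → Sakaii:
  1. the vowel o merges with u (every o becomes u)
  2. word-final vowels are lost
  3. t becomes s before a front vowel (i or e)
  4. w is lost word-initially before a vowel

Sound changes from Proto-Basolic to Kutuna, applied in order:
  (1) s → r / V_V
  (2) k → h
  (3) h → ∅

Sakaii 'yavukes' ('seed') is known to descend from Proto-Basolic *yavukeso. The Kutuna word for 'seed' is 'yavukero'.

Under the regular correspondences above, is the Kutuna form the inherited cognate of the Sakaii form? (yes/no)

no

Derive the expected Kutuna reflex of *yavukeso:
Kutuna: *yavukeso
  yavukeso → yavukero   [rhotacism]
  yavukero → yavuhero   [unconditioned shift]
  yavuhero → yavuero   [h-loss]
  giving Kutuna yavuero.
The regular Kutuna reflex would be 'yavuero', but the attested form is 'yavukero'. The correspondence is irregular, so they are not cognates (the Kutuna form has a different source).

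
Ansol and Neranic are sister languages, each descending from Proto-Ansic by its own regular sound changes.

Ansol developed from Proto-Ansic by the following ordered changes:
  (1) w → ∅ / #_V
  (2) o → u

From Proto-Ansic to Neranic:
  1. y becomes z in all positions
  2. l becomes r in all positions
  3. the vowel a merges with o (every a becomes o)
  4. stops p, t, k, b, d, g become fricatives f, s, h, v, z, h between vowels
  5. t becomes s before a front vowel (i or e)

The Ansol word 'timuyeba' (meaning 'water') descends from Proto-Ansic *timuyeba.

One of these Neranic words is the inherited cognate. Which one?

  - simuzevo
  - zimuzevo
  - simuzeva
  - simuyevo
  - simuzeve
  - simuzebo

Neranic: *timuyeba > timuzeba > timuzebo > timuzevo > simuzevo  (by unconditioned shift, vowel merger, intervocalic lenition, palatalisation)
The other candidates each miss or misapply at least one Neranic change.

simuzevo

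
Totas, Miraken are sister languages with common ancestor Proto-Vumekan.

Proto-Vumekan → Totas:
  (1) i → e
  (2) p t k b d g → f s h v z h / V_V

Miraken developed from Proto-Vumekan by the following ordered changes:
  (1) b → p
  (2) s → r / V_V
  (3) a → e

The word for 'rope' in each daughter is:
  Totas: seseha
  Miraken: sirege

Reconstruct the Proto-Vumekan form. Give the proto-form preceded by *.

*sisega

Position 2: Totas has e, Miraken has i. Miraken preserves i here (none of its changes turn any other segment into i), so the proto-segment is *i.
Position 3: Totas has s, Miraken has r. Taking the neighbouring segments as reconstructed: Totas s could go back to *t or *s; Miraken r could go back to *s or *r — the one source consistent with every daughter is *s.
Position 6: Totas has a, Miraken has e. Totas preserves a here (none of its changes turn any other segment into a), so the proto-segment is *a.
Continuing position by position gives *sisega; check it forward:
Totas: *sisega
  sisega → sesega   [vowel merger]
  sesega → seseha   [intervocalic lenition]
  giving Totas seseha.
Miraken: start from *sisega.
  rule 1: no change — sisega
  rule 2 (rhotacism): sisega → sirega
  rule 3 (vowel merger): sirega → sirege
  ⇒ Miraken sirege
Only *sisega yields all of Totas seseha, Miraken sirege.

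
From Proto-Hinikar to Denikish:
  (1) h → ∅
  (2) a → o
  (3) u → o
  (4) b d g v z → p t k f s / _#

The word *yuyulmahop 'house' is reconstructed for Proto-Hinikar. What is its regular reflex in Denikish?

yoyolmoop

Denikish: *yuyulmahop
  yuyulmahop → yuyulmaop   [h-loss]
  yuyulmaop → yuyulmoop   [vowel merger]
  yuyulmoop → yoyolmoop   [vowel merger]
  yoyolmoop (rule 4 does not apply)
  giving Denikish yoyolmoop.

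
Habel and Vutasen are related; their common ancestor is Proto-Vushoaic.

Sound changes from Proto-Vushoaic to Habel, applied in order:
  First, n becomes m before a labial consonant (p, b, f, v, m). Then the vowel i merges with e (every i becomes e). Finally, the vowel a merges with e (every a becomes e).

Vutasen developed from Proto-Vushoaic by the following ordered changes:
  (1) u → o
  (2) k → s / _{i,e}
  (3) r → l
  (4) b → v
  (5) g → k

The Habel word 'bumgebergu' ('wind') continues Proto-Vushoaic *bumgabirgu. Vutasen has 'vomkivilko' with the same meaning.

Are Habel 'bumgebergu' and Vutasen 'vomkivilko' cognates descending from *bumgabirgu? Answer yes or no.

no

Derive the expected Vutasen reflex of *bumgabirgu:
Vutasen: *bumgabirgu
  bumgabirgu → bomgabirgo   [vowel merger]
  bomgabirgo (rule 2 does not apply)
  bomgabirgo → bomgabilgo   [unconditioned shift]
  bomgabilgo → vomgavilgo   [unconditioned shift]
  vomgavilgo → vomkavilko   [unconditioned shift]
  giving Vutasen vomkavilko.
The regular Vutasen reflex would be 'vomkavilko', but the attested form is 'vomkivilko'. The correspondence is irregular, so they are not cognates (the Vutasen form has a different source).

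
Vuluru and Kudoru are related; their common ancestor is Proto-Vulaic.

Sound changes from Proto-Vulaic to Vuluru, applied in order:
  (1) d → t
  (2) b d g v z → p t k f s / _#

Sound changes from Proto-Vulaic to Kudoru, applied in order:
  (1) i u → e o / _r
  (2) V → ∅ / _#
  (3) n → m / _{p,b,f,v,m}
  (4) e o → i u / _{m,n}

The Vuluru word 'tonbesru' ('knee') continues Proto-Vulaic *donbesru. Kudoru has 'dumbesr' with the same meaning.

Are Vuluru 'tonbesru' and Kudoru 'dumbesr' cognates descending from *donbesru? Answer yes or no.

yes

Derive the expected Kudoru reflex of *donbesru:
Kudoru: *donbesru
  donbesru (rule 1 does not apply)
  donbesru → donbesr   [apocope]
  donbesr → dombesr   [nasal place assimilation]
  dombesr → dumbesr   [pre-nasal raising]
  giving Kudoru dumbesr.
Kudoru 'dumbesr' matches the regular reflex exactly, so the pair is cognate.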